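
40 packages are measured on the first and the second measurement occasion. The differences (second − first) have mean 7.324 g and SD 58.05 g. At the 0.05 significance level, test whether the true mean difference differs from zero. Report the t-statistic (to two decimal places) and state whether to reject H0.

t = 0.80; fail to reject H0

H0: μ_d = 0; H1: μ_d ≠ 0 (paired t-test on the differences, two-sided).
t = d̄/(s_d/√n) = 7.324/(58.05/√40) = 0.80
df = n − 1 = 39
Two-sided p-value ≈ 0.4297
Since p ≈ 0.4297 > α = 0.05, fail to reject H0; the data do not provide sufficient evidence against H0.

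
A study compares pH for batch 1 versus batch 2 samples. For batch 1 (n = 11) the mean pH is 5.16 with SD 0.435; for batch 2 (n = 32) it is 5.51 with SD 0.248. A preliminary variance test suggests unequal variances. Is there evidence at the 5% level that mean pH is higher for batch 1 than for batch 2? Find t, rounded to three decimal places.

Let group 1 = batch 1, group 2 = batch 2. H0: μ_1 = μ_2; H1: μ_1 > μ_2 (Welch's two-sample t-test, right-tailed).
t = (x̄_1 − x̄_2)/√(s_1²/n_1 + s_2²/n_2) = (5.16 − 5.51)/√(0.435²/11 + 0.248²/32) = -2.531
Welch–Satterthwaite df ≈ 12.31
p-value = P(T ≥ -2.531) ≈ 0.9870
Since p ≈ 0.9870 > α = 0.05, fail to reject H0; the evidence is not statistically significant.

-2.531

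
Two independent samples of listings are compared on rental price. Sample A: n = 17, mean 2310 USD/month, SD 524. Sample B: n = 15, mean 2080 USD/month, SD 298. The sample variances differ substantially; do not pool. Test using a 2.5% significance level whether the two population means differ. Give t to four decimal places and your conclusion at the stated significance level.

t = 1.5481; fail to reject H0

Let group 1 = sample A, group 2 = sample B. H0: μ_1 = μ_2; H1: μ_1 ≠ μ_2 (Welch's two-sample t-test, two-sided).
t = (x̄_1 − x̄_2)/√(s_1²/n_1 + s_2²/n_2) = (2310 − 2080)/√(524²/17 + 298²/15) = 1.5481
Welch–Satterthwaite df ≈ 25.90
Two-sided p-value ≈ 0.1337
Since p ≈ 0.1337 > α = 0.025, fail to reject H0; the data do not provide sufficient evidence against H0.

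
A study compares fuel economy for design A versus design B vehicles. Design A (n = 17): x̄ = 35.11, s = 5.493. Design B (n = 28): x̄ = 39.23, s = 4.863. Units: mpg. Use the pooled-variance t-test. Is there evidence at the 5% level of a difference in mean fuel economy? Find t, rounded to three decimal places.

-2.624

Let group 1 = design A, group 2 = design B. H0: μ_1 = μ_2; H1: μ_1 ≠ μ_2 (two-sample pooled-variance t-test, two-sided).
s_p² = [(17−1)·5.493² + (28−1)·4.863²]/(17+28−2) = 26.0764
t = (35.11 − 39.23)/√[26.0764·(1/17 + 1/28)] = -2.624
df = n₁ + n₂ − 2 = 43
Two-sided p-value ≈ 0.012
Since p ≈ 0.012 < α = 0.05, reject H0; the data support H1.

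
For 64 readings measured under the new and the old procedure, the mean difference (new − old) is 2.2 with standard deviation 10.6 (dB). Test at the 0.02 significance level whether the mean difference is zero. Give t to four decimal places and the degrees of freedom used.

H0: μ_d = 0; H1: μ_d ≠ 0 (paired t-test on the differences, two-sided).
t = d̄/(s_d/√n) = 2.2/(10.6/√64) = 1.6604
df = n − 1 = 63
Two-sided p-value ≈ 0.1018
Since p ≈ 0.1018 > α = 0.02, fail to reject H0; the data do not provide sufficient evidence against H0.

t = 1.6604, df = 63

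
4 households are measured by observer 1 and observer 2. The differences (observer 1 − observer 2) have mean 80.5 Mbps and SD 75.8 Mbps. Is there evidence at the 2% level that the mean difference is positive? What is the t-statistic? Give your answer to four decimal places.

2.1240

H0: μ_d = 0; H1: μ_d > 0 (paired t-test on the differences, right-tailed).
t = d̄/(s_d/√n) = 80.5/(75.8/√4) = 2.1240
df = n − 1 = 3
p-value = P(T ≥ 2.1240) ≈ 0.0619
Since p ≈ 0.0619 > α = 0.02, fail to reject H0; the data do not provide sufficient evidence against H0.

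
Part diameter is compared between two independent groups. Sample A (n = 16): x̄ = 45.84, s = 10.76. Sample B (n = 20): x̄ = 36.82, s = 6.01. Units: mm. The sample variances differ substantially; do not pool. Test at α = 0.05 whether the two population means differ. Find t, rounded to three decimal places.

3.000

Let group 1 = sample A, group 2 = sample B. H0: μ_1 = μ_2; H1: μ_1 ≠ μ_2 (Welch's two-sample t-test, two-sided).
t = (x̄_1 − x̄_2)/√(s_1²/n_1 + s_2²/n_2) = (45.84 − 36.82)/√(10.76²/16 + 6.01²/20) = 3.000
Welch–Satterthwaite df ≈ 22.32
Two-sided p-value ≈ 0.0065
Since p ≈ 0.0065 < α = 0.05, reject H0; the data support H1.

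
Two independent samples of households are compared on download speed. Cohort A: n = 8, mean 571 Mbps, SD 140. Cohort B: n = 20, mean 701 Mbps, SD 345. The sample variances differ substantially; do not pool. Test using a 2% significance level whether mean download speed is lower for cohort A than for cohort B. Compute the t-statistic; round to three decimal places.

Let group 1 = cohort A, group 2 = cohort B. H0: μ_1 = μ_2; H1: μ_1 < μ_2 (Welch's two-sample t-test, left-tailed).
t = (x̄_1 − x̄_2)/√(s_1²/n_1 + s_2²/n_2) = (571 − 701)/√(140²/8 + 345²/20) = -1.418
Welch–Satterthwaite df ≈ 25.93
p-value = P(T ≤ -1.418) ≈ 0.0840
Since p ≈ 0.0840 > α = 0.02, fail to reject H0; the evidence is not statistically significant.

-1.418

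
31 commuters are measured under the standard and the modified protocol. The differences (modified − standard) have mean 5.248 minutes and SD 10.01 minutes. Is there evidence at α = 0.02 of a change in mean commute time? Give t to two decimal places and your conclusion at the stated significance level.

t = 2.92; reject H0

H0: μ_d = 0; H1: μ_d ≠ 0 (paired t-test on the differences, two-sided).
t = d̄/(s_d/√n) = 5.248/(10.01/√31) = 2.92
df = n − 1 = 30
Two-sided p-value ≈ 0.0066
Since p ≈ 0.0066 < α = 0.02, reject H0; the data support H1.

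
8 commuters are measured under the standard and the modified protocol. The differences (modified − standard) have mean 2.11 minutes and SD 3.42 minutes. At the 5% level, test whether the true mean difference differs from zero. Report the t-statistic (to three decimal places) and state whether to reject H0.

H0: μ_d = 0; H1: μ_d ≠ 0 (paired t-test on the differences, two-sided).
t = d̄/(s_d/√n) = 2.11/(3.42/√8) = 1.745
df = n − 1 = 7
Two-sided p-value ≈ 0.1245
Since p ≈ 0.1245 > α = 0.05, fail to reject H0; the evidence is not statistically significant.

t = 1.745; fail to reject H0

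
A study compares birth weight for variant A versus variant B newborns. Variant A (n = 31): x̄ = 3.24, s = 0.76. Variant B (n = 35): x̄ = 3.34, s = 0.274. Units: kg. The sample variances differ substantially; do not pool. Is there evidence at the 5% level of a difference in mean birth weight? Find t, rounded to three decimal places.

Let group 1 = variant A, group 2 = variant B. H0: μ_1 = μ_2; H1: μ_1 ≠ μ_2 (Welch's two-sample t-test, two-sided).
t = (x̄_1 − x̄_2)/√(s_1²/n_1 + s_2²/n_2) = (3.24 − 3.34)/√(0.76²/31 + 0.274²/35) = -0.694
Welch–Satterthwaite df ≈ 36.87
Two-sided p-value ≈ 0.492
Since p ≈ 0.492 > α = 0.05, fail to reject H0; the data do not provide sufficient evidence against H0.

-0.694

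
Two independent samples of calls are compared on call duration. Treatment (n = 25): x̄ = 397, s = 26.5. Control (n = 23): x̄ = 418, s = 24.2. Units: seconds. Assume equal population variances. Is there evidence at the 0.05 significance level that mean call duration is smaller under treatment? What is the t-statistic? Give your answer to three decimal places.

-2.859

Let group 1 = treatment, group 2 = control. H0: μ_1 = μ_2; H1: μ_1 < μ_2 (two-sample pooled-variance t-test, left-tailed).
s_p² = [(25−1)·26.5² + (23−1)·24.2²]/(25+23−2) = 646.48
t = (397 − 418)/√[646.48·(1/25 + 1/23)] = -2.859
df = n₁ + n₂ − 2 = 46
p-value = P(T ≤ -2.859) ≈ 0.0032
Since p ≈ 0.0032 < α = 0.05, reject H0; the evidence is statistically significant.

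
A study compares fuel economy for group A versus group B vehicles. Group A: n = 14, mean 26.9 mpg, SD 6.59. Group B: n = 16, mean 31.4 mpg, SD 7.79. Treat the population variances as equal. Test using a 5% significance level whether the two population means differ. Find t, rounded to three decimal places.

-1.694

Let group 1 = group A, group 2 = group B. H0: μ_1 = μ_2; H1: μ_1 ≠ μ_2 (two-sample pooled-variance t-test, two-sided).
s_p² = [(14−1)·6.59² + (16−1)·7.79²]/(14+16−2) = 52.6724
t = (26.9 − 31.4)/√[52.6724·(1/14 + 1/16)] = -1.694
df = n₁ + n₂ − 2 = 28
Two-sided p-value ≈ 0.101
Since p ≈ 0.101 > α = 0.05, fail to reject H0; the data do not provide sufficient evidence against H0.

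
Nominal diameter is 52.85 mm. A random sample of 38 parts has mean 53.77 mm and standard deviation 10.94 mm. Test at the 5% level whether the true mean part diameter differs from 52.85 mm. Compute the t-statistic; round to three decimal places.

0.518

H0: μ = 52.85; H1: μ ≠ 52.85 (one-sample t-test, two-sided).
t = (x̄ − μ₀)/(s/√n) = (53.77 − 52.85)/(10.94/√38) = 0.518
df = n − 1 = 37
Two-sided p-value ≈ 0.607
Since p ≈ 0.607 > α = 0.05, fail to reject H0; the evidence is not statistically significant.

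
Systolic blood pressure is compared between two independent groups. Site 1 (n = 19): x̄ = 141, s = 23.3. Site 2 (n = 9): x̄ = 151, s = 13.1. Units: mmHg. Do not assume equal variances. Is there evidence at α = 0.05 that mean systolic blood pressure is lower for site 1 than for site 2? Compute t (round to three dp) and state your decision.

Let group 1 = site 1, group 2 = site 2. H0: μ_1 = μ_2; H1: μ_1 < μ_2 (Welch's two-sample t-test, left-tailed).
t = (x̄_1 − x̄_2)/√(s_1²/n_1 + s_2²/n_2) = (141 − 151)/√(23.3²/19 + 13.1²/9) = -1.449
Welch–Satterthwaite df ≈ 25.00
p-value = P(T ≤ -1.449) ≈ 0.080
Since p ≈ 0.080 > α = 0.05, fail to reject H0; the evidence is not statistically significant.

t = -1.449; fail to reject H0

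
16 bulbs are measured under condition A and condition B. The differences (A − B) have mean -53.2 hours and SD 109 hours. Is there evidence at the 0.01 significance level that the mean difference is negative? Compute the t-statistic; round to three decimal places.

-1.952

H0: μ_d = 0; H1: μ_d < 0 (paired t-test on the differences, left-tailed).
t = d̄/(s_d/√n) = -53.2/(109/√16) = -1.952
df = n − 1 = 15
p-value = P(T ≤ -1.952) ≈ 0.035
Since p ≈ 0.035 > α = 0.01, fail to reject H0; the data do not provide sufficient evidence against H0.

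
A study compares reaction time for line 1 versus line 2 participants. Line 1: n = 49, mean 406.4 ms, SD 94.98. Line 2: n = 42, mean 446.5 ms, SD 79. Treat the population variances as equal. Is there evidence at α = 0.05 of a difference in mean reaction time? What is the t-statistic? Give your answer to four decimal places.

Let group 1 = line 1, group 2 = line 2. H0: μ_1 = μ_2; H1: μ_1 ≠ μ_2 (two-sample pooled-variance t-test, two-sided).
s_p² = [(49−1)·94.98² + (42−1)·79²]/(49+42−2) = 7740.43
t = (406.4 − 446.5)/√[7740.43·(1/49 + 1/42)] = -2.1675
df = n₁ + n₂ − 2 = 89
Two-sided p-value ≈ 0.0329
Since p ≈ 0.0329 < α = 0.05, reject H0; the data support H1.

-2.1675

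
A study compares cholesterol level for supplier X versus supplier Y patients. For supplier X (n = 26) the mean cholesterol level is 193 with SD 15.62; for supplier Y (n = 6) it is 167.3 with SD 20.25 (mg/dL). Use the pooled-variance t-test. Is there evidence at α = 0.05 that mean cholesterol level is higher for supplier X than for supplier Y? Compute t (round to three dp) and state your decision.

t = 3.443; reject H0

Let group 1 = supplier X, group 2 = supplier Y. H0: μ_1 = μ_2; H1: μ_1 > μ_2 (two-sample pooled-variance t-test, right-tailed).
s_p² = [(26−1)·15.62² + (6−1)·20.25²]/(26+6−2) = 271.664
t = (193 − 167.3)/√[271.664·(1/26 + 1/6)] = 3.443
df = n₁ + n₂ − 2 = 30
p-value = P(T ≥ 3.443) ≈ 0.0009
Since p ≈ 0.0009 < α = 0.05, reject H0; the data support H1.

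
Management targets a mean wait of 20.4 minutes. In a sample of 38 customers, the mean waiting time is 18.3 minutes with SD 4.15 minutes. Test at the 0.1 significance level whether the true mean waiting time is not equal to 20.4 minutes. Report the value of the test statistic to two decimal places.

-3.12

H0: μ = 20.4; H1: μ ≠ 20.4 (one-sample t-test, two-sided).
t = (x̄ − μ₀)/(s/√n) = (18.3 − 20.4)/(4.15/√38) = -3.12
df = n − 1 = 37
Two-sided p-value ≈ 0.0035
Since p ≈ 0.0035 < α = 0.1, reject H0; the evidence is statistically significant.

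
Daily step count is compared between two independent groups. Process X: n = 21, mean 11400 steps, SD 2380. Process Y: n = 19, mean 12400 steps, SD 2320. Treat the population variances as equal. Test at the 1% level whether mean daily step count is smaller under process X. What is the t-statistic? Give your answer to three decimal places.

-1.343

Let group 1 = process X, group 2 = process Y. H0: μ_1 = μ_2; H1: μ_1 < μ_2 (two-sample pooled-variance t-test, left-tailed).
s_p² = [(21−1)·2380² + (19−1)·2320²]/(21+19−2) = 5530820
t = (11400 − 12400)/√[5530820·(1/21 + 1/19)] = -1.343
df = n₁ + n₂ − 2 = 38
p-value = P(T ≤ -1.343) ≈ 0.0936
Since p ≈ 0.0936 > α = 0.01, fail to reject H0; the data do not provide sufficient evidence against H0.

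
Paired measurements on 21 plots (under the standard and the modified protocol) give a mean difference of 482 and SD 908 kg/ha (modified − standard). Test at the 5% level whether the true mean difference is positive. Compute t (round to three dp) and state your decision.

H0: μ_d = 0; H1: μ_d > 0 (paired t-test on the differences, right-tailed).
t = d̄/(s_d/√n) = 482/(908/√21) = 2.433
df = n − 1 = 20
p-value = P(T ≥ 2.433) ≈ 0.012
Since p ≈ 0.012 < α = 0.05, reject H0; the data support H1.

t = 2.433; reject H0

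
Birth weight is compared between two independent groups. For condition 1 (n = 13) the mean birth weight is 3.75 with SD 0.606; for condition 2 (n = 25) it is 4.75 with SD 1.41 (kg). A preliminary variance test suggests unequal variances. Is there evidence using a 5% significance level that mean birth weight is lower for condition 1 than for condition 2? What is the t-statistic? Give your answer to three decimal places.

-3.046

Let group 1 = condition 1, group 2 = condition 2. H0: μ_1 = μ_2; H1: μ_1 < μ_2 (Welch's two-sample t-test, left-tailed).
t = (x̄_1 − x̄_2)/√(s_1²/n_1 + s_2²/n_2) = (3.75 − 4.75)/√(0.606²/13 + 1.41²/25) = -3.046
Welch–Satterthwaite df ≈ 35.20
p-value = P(T ≤ -3.046) ≈ 0.002
Since p ≈ 0.002 < α = 0.05, reject H0; the evidence is statistically significant.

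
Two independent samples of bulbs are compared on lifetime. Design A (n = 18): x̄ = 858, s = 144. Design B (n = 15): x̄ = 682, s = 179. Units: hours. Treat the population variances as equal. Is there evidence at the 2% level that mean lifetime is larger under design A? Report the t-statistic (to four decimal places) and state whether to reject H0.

Let group 1 = design A, group 2 = design B. H0: μ_1 = μ_2; H1: μ_1 > μ_2 (two-sample pooled-variance t-test, right-tailed).
s_p² = [(18−1)·144² + (15−1)·179²]/(18+15−2) = 25841.5
t = (858 − 682)/√[25841.5·(1/18 + 1/15)] = 3.1317
df = n₁ + n₂ − 2 = 31
p-value = P(T ≥ 3.1317) ≈ 0.002
Since p ≈ 0.002 < α = 0.02, reject H0; the evidence is statistically significant.

t = 3.1317; reject H0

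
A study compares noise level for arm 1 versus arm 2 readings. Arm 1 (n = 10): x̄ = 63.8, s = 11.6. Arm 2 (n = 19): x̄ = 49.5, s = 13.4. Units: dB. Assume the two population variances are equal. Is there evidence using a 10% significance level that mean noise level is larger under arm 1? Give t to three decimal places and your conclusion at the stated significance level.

Let group 1 = arm 1, group 2 = arm 2. H0: μ_1 = μ_2; H1: μ_1 > μ_2 (two-sample pooled-variance t-test, right-tailed).
s_p² = [(10−1)·11.6² + (19−1)·13.4²]/(10+19−2) = 164.56
t = (63.8 − 49.5)/√[164.56·(1/10 + 1/19)] = 2.853
df = n₁ + n₂ − 2 = 27
p-value = P(T ≥ 2.853) ≈ 0.004
Since p ≈ 0.004 < α = 0.1, reject H0; the evidence is statistically significant.

t = 2.853; reject H0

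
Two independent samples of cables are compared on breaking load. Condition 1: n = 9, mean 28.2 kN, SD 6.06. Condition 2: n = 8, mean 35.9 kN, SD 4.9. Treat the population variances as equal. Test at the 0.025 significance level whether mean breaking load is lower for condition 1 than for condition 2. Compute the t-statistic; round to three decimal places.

-2.856

Let group 1 = condition 1, group 2 = condition 2. H0: μ_1 = μ_2; H1: μ_1 < μ_2 (two-sample pooled-variance t-test, left-tailed).
s_p² = [(9−1)·6.06² + (8−1)·4.9²]/(9+8−2) = 30.7906
t = (28.2 − 35.9)/√[30.7906·(1/9 + 1/8)] = -2.856
df = n₁ + n₂ − 2 = 15
p-value = P(T ≤ -2.856) ≈ 0.006
Since p ≈ 0.006 < α = 0.025, reject H0; the data support H1.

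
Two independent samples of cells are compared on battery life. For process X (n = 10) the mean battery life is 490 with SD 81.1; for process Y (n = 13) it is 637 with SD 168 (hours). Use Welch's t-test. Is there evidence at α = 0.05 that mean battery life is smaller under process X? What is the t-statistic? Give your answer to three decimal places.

Let group 1 = process X, group 2 = process Y. H0: μ_1 = μ_2; H1: μ_1 < μ_2 (Welch's two-sample t-test, left-tailed).
t = (x̄_1 − x̄_2)/√(s_1²/n_1 + s_2²/n_2) = (490 − 637)/√(81.1²/10 + 168²/13) = -2.764
Welch–Satterthwaite df ≈ 18.15
p-value = P(T ≤ -2.764) ≈ 0.006
Since p ≈ 0.006 < α = 0.05, reject H0; the data support H1.

-2.764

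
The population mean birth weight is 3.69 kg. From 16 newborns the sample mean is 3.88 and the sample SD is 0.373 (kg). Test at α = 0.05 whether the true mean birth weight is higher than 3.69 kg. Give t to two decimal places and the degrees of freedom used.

t = 2.04, df = 15

H0: μ = 3.69; H1: μ > 3.69 (one-sample t-test, right-tailed).
t = (x̄ − μ₀)/(s/√n) = (3.88 − 3.69)/(0.373/√16) = 2.04
df = n − 1 = 15
p-value = P(T ≥ 2.04) ≈ 0.030
Since p ≈ 0.030 < α = 0.05, reject H0; the data support H1.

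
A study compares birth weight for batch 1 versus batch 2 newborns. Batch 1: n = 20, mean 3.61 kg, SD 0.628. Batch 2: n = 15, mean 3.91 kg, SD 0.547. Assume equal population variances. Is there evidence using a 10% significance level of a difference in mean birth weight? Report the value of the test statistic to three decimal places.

-1.476

Let group 1 = batch 1, group 2 = batch 2. H0: μ_1 = μ_2; H1: μ_1 ≠ μ_2 (two-sample pooled-variance t-test, two-sided).
s_p² = [(20−1)·0.628² + (15−1)·0.547²]/(20+15−2) = 0.354007
t = (3.61 − 3.91)/√[0.354007·(1/20 + 1/15)] = -1.476
df = n₁ + n₂ − 2 = 33
Two-sided p-value ≈ 0.149
Since p ≈ 0.149 > α = 0.1, fail to reject H0; the evidence is not statistically significant.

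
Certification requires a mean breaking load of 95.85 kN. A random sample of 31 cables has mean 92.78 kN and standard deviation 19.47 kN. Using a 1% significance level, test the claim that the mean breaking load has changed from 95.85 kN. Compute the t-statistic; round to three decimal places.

-0.878

H0: μ = 95.85; H1: μ ≠ 95.85 (one-sample t-test, two-sided).
t = (x̄ − μ₀)/(s/√n) = (92.78 − 95.85)/(19.47/√31) = -0.878
df = n − 1 = 30
Two-sided p-value ≈ 0.3870
Since p ≈ 0.3870 > α = 0.01, fail to reject H0; the data do not provide sufficient evidence against H0.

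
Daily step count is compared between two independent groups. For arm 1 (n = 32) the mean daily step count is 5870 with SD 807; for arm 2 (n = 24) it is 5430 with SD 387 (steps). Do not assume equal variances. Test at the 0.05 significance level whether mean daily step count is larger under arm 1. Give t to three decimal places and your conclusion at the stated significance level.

t = 2.698; reject H0

Let group 1 = arm 1, group 2 = arm 2. H0: μ_1 = μ_2; H1: μ_1 > μ_2 (Welch's two-sample t-test, right-tailed).
t = (x̄_1 − x̄_2)/√(s_1²/n_1 + s_2²/n_2) = (5870 − 5430)/√(807²/32 + 387²/24) = 2.698
Welch–Satterthwaite df ≈ 46.97
p-value = P(T ≥ 2.698) ≈ 0.0048
Since p ≈ 0.0048 < α = 0.05, reject H0; the evidence is statistically significant.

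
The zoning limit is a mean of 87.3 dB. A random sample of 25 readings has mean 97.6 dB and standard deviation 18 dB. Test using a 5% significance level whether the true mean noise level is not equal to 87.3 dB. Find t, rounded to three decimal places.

2.861

H0: μ = 87.3; H1: μ ≠ 87.3 (one-sample t-test, two-sided).
t = (x̄ − μ₀)/(s/√n) = (97.6 − 87.3)/(18/√25) = 2.861
df = n − 1 = 24
Two-sided p-value ≈ 0.009
Since p ≈ 0.009 < α = 0.05, reject H0; the evidence is statistically significant.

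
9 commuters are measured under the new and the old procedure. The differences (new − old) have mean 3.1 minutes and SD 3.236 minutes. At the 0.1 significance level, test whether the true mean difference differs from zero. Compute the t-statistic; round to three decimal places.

2.874

H0: μ_d = 0; H1: μ_d ≠ 0 (paired t-test on the differences, two-sided).
t = d̄/(s_d/√n) = 3.1/(3.236/√9) = 2.874
df = n − 1 = 8
Two-sided p-value ≈ 0.021
Since p ≈ 0.021 < α = 0.1, reject H0; the evidence is statistically significant.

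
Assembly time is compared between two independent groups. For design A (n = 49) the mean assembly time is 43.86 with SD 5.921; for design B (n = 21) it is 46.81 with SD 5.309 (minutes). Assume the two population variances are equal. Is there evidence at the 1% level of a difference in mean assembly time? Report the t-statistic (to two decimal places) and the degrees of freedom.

Let group 1 = design A, group 2 = design B. H0: μ_1 = μ_2; H1: μ_1 ≠ μ_2 (two-sample pooled-variance t-test, two-sided).
s_p² = [(49−1)·5.921² + (21−1)·5.309²]/(49+21−2) = 33.0368
t = (43.86 − 46.81)/√[33.0368·(1/49 + 1/21)] = -1.97
df = n₁ + n₂ − 2 = 68
Two-sided p-value ≈ 0.053
Since p ≈ 0.053 > α = 0.01, fail to reject H0; the evidence is not statistically significant.

t = -1.97, df = 68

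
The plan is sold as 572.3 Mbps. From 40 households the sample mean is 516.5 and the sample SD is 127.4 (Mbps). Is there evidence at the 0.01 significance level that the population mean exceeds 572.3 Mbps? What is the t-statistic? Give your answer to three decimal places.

H0: μ = 572.3; H1: μ > 572.3 (one-sample t-test, right-tailed).
t = (x̄ − μ₀)/(s/√n) = (516.5 − 572.3)/(127.4/√40) = -2.770
df = n − 1 = 39
p-value = P(T ≥ -2.770) ≈ 0.9957
Since p ≈ 0.9957 > α = 0.01, fail to reject H0; the data do not provide sufficient evidence against H0.

-2.770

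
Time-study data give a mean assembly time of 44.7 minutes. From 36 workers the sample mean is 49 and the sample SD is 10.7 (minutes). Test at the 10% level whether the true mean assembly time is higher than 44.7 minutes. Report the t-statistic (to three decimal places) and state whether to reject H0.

H0: μ = 44.7; H1: μ > 44.7 (one-sample t-test, right-tailed).
t = (x̄ − μ₀)/(s/√n) = (49 − 44.7)/(10.7/√36) = 2.411
df = n − 1 = 35
p-value = P(T ≥ 2.411) ≈ 0.0106
Since p ≈ 0.0106 < α = 0.1, reject H0; the data support H1.

t = 2.411; reject H0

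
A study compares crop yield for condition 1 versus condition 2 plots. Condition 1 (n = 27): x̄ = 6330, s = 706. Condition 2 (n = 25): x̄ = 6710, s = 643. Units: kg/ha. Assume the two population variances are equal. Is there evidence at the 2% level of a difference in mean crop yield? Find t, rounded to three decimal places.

-2.024

Let group 1 = condition 1, group 2 = condition 2. H0: μ_1 = μ_2; H1: μ_1 ≠ μ_2 (two-sample pooled-variance t-test, two-sided).
s_p² = [(27−1)·706² + (25−1)·643²]/(27+25−2) = 457642
t = (6330 − 6710)/√[457642·(1/27 + 1/25)] = -2.024
df = n₁ + n₂ − 2 = 50
Two-sided p-value ≈ 0.048
Since p ≈ 0.048 > α = 0.02, fail to reject H0; the evidence is not statistically significant.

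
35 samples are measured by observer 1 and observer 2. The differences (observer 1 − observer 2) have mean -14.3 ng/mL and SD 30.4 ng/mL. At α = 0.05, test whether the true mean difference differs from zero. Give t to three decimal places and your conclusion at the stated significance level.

H0: μ_d = 0; H1: μ_d ≠ 0 (paired t-test on the differences, two-sided).
t = d̄/(s_d/√n) = -14.3/(30.4/√35) = -2.783
df = n − 1 = 34
Two-sided p-value ≈ 0.009
Since p ≈ 0.009 < α = 0.05, reject H0; the data support H1.

t = -2.783; reject H0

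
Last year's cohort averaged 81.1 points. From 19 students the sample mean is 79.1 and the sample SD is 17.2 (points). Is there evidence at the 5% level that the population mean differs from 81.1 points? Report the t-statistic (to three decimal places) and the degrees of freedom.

t = -0.507, df = 18

H0: μ = 81.1; H1: μ ≠ 81.1 (one-sample t-test, two-sided).
t = (x̄ − μ₀)/(s/√n) = (79.1 − 81.1)/(17.2/√19) = -0.507
df = n − 1 = 18
Two-sided p-value ≈ 0.6184
Since p ≈ 0.6184 > α = 0.05, fail to reject H0; the data do not provide sufficient evidence against H0.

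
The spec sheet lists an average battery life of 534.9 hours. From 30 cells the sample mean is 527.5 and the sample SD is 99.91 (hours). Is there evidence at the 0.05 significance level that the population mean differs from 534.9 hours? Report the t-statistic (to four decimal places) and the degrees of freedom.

H0: μ = 534.9; H1: μ ≠ 534.9 (one-sample t-test, two-sided).
t = (x̄ − μ₀)/(s/√n) = (527.5 − 534.9)/(99.91/√30) = -0.4057
df = n − 1 = 29
Two-sided p-value ≈ 0.688
Since p ≈ 0.688 > α = 0.05, fail to reject H0; the data do not provide sufficient evidence against H0.

t = -0.4057, df = 29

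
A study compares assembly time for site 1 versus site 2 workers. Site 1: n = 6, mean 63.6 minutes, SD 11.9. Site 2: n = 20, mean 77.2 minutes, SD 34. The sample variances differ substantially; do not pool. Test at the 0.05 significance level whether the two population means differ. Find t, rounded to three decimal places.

Let group 1 = site 1, group 2 = site 2. H0: μ_1 = μ_2; H1: μ_1 ≠ μ_2 (Welch's two-sample t-test, two-sided).
t = (x̄_1 − x̄_2)/√(s_1²/n_1 + s_2²/n_2) = (63.6 − 77.2)/√(11.9²/6 + 34²/20) = -1.507
Welch–Satterthwaite df ≈ 23.07
Two-sided p-value ≈ 0.1453
Since p ≈ 0.1453 > α = 0.05, fail to reject H0; the data do not provide sufficient evidence against H0.

-1.507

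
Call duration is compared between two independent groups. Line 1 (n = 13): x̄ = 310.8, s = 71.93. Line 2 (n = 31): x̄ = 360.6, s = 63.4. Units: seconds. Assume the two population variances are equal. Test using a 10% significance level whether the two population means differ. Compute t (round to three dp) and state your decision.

t = -2.285; reject H0

Let group 1 = line 1, group 2 = line 2. H0: μ_1 = μ_2; H1: μ_1 ≠ μ_2 (two-sample pooled-variance t-test, two-sided).
s_p² = [(13−1)·71.93² + (31−1)·63.4²]/(13+31−2) = 4349.38
t = (310.8 − 360.6)/√[4349.38·(1/13 + 1/31)] = -2.285
df = n₁ + n₂ − 2 = 42
Two-sided p-value ≈ 0.027
Since p ≈ 0.027 < α = 0.1, reject H0; the data support H1.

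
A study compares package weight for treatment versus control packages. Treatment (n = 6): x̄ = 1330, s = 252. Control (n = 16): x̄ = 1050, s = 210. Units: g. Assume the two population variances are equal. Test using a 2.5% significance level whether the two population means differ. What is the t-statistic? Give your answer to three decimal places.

2.644

Let group 1 = treatment, group 2 = control. H0: μ_1 = μ_2; H1: μ_1 ≠ μ_2 (two-sample pooled-variance t-test, two-sided).
s_p² = [(6−1)·252² + (16−1)·210²]/(6+16−2) = 48951
t = (1330 − 1050)/√[48951·(1/6 + 1/16)] = 2.644
df = n₁ + n₂ − 2 = 20
Two-sided p-value ≈ 0.0156
Since p ≈ 0.0156 < α = 0.025, reject H0; the evidence is statistically significant.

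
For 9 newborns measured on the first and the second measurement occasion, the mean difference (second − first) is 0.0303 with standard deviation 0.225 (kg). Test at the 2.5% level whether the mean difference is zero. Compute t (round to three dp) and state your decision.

t = 0.404; fail to reject H0

H0: μ_d = 0; H1: μ_d ≠ 0 (paired t-test on the differences, two-sided).
t = d̄/(s_d/√n) = 0.0303/(0.225/√9) = 0.404
df = n − 1 = 8
Two-sided p-value ≈ 0.6968
Since p ≈ 0.6968 > α = 0.025, fail to reject H0; the evidence is not statistically significant.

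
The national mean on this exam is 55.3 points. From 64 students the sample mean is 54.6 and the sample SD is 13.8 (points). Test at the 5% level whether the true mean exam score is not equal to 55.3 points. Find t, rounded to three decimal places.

-0.406

H0: μ = 55.3; H1: μ ≠ 55.3 (one-sample t-test, two-sided).
t = (x̄ − μ₀)/(s/√n) = (54.6 − 55.3)/(13.8/√64) = -0.406
df = n − 1 = 63
Two-sided p-value ≈ 0.686
Since p ≈ 0.686 > α = 0.05, fail to reject H0; the data do not provide sufficient evidence against H0.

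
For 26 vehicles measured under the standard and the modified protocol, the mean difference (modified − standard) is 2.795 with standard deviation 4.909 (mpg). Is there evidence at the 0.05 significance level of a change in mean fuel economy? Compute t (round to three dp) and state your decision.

t = 2.903; reject H0

H0: μ_d = 0; H1: μ_d ≠ 0 (paired t-test on the differences, two-sided).
t = d̄/(s_d/√n) = 2.795/(4.909/√26) = 2.903
df = n − 1 = 25
Two-sided p-value ≈ 0.0076
Since p ≈ 0.0076 < α = 0.05, reject H0; the data support H1.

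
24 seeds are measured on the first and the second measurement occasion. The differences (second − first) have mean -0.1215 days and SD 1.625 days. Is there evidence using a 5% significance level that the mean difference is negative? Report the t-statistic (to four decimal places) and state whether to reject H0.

H0: μ_d = 0; H1: μ_d < 0 (paired t-test on the differences, left-tailed).
t = d̄/(s_d/√n) = -0.1215/(1.625/√24) = -0.3663
df = n − 1 = 23
p-value = P(T ≤ -0.3663) ≈ 0.3587
Since p ≈ 0.3587 > α = 0.05, fail to reject H0; the evidence is not statistically significant.

t = -0.3663; fail to reject H0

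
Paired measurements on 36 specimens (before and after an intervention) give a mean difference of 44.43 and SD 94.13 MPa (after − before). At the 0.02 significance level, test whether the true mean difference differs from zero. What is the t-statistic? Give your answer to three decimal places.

2.832

H0: μ_d = 0; H1: μ_d ≠ 0 (paired t-test on the differences, two-sided).
t = d̄/(s_d/√n) = 44.43/(94.13/√36) = 2.832
df = n − 1 = 35
Two-sided p-value ≈ 0.008
Since p ≈ 0.008 < α = 0.02, reject H0; the data support H1.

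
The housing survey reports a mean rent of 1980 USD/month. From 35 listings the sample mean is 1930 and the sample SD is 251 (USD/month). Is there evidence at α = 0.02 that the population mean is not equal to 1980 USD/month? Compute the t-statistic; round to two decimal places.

H0: μ = 1980; H1: μ ≠ 1980 (one-sample t-test, two-sided).
t = (x̄ − μ₀)/(s/√n) = (1930 − 1980)/(251/√35) = -1.18
df = n − 1 = 34
Two-sided p-value ≈ 0.247
Since p ≈ 0.247 > α = 0.02, fail to reject H0; the data do not provide sufficient evidence against H0.

-1.18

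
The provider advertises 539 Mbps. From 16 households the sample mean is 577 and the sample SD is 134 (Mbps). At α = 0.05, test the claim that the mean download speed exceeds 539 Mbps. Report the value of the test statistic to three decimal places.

H0: μ = 539; H1: μ > 539 (one-sample t-test, right-tailed).
t = (x̄ − μ₀)/(s/√n) = (577 − 539)/(134/√16) = 1.134
df = n − 1 = 15
p-value = P(T ≥ 1.134) ≈ 0.1372
Since p ≈ 0.1372 > α = 0.05, fail to reject H0; the data do not provide sufficient evidence against H0.

1.134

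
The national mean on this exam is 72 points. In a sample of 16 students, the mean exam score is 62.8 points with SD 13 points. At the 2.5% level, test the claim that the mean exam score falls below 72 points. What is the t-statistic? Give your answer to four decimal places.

-2.8308

H0: μ = 72; H1: μ < 72 (one-sample t-test, left-tailed).
t = (x̄ − μ₀)/(s/√n) = (62.8 − 72)/(13/√16) = -2.8308
df = n − 1 = 15
p-value = P(T ≤ -2.8308) ≈ 0.0063
Since p ≈ 0.0063 < α = 0.025, reject H0; the data support H1.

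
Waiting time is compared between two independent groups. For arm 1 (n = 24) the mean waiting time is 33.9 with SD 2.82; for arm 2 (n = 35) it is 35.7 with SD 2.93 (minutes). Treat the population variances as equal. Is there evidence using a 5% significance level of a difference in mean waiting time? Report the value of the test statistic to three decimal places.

Let group 1 = arm 1, group 2 = arm 2. H0: μ_1 = μ_2; H1: μ_1 ≠ μ_2 (two-sample pooled-variance t-test, two-sided).
s_p² = [(24−1)·2.82² + (35−1)·2.93²]/(24+35−2) = 8.32968
t = (33.9 − 35.7)/√[8.32968·(1/24 + 1/35)] = -2.353
df = n₁ + n₂ − 2 = 57
Two-sided p-value ≈ 0.0221
Since p ≈ 0.0221 < α = 0.05, reject H0; the data support H1.

-2.353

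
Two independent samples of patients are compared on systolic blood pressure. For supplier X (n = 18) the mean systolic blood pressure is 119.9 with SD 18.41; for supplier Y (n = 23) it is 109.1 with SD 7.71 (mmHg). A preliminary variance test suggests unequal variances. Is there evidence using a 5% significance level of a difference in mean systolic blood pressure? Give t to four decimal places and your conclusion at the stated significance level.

Let group 1 = supplier X, group 2 = supplier Y. H0: μ_1 = μ_2; H1: μ_1 ≠ μ_2 (Welch's two-sample t-test, two-sided).
t = (x̄_1 − x̄_2)/√(s_1²/n_1 + s_2²/n_2) = (119.9 − 109.1)/√(18.41²/18 + 7.71²/23) = 2.3339
Welch–Satterthwaite df ≈ 21.67
Two-sided p-value ≈ 0.0293
Since p ≈ 0.0293 < α = 0.05, reject H0; the evidence is statistically significant.

t = 2.3339; reject H0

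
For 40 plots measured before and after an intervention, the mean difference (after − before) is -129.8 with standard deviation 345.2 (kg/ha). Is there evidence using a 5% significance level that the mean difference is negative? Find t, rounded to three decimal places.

-2.378

H0: μ_d = 0; H1: μ_d < 0 (paired t-test on the differences, left-tailed).
t = d̄/(s_d/√n) = -129.8/(345.2/√40) = -2.378
df = n − 1 = 39
p-value = P(T ≤ -2.378) ≈ 0.0112
Since p ≈ 0.0112 < α = 0.05, reject H0; the data support H1.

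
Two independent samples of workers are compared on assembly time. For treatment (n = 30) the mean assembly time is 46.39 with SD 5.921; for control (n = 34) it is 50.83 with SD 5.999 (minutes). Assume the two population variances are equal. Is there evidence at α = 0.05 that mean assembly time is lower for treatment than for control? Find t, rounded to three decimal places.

-2.973

Let group 1 = treatment, group 2 = control. H0: μ_1 = μ_2; H1: μ_1 < μ_2 (two-sample pooled-variance t-test, left-tailed).
s_p² = [(30−1)·5.921² + (34−1)·5.999²]/(30+34−2) = 35.5531
t = (46.39 − 50.83)/√[35.5531·(1/30 + 1/34)] = -2.973
df = n₁ + n₂ − 2 = 62
p-value = P(T ≤ -2.973) ≈ 0.002
Since p ≈ 0.002 < α = 0.05, reject H0; the data support H1.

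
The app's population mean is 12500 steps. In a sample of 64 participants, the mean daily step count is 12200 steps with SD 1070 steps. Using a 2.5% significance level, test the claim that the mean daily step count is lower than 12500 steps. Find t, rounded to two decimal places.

-2.24

H0: μ = 12500; H1: μ < 12500 (one-sample t-test, left-tailed).
t = (x̄ − μ₀)/(s/√n) = (12200 − 12500)/(1070/√64) = -2.24
df = n − 1 = 63
p-value = P(T ≤ -2.24) ≈ 0.014
Since p ≈ 0.014 < α = 0.025, reject H0; the data support H1.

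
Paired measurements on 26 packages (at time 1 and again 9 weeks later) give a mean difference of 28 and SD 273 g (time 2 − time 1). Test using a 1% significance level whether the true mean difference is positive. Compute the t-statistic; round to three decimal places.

0.523

H0: μ_d = 0; H1: μ_d > 0 (paired t-test on the differences, right-tailed).
t = d̄/(s_d/√n) = 28/(273/√26) = 0.523
df = n − 1 = 25
p-value = P(T ≥ 0.523) ≈ 0.303
Since p ≈ 0.303 > α = 0.01, fail to reject H0; the data do not provide sufficient evidence against H0.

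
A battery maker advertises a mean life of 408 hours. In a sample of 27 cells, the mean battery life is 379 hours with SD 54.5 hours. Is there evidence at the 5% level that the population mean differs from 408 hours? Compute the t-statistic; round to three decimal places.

H0: μ = 408; H1: μ ≠ 408 (one-sample t-test, two-sided).
t = (x̄ − μ₀)/(s/√n) = (379 − 408)/(54.5/√27) = -2.765
df = n − 1 = 26
Two-sided p-value ≈ 0.010
Since p ≈ 0.010 < α = 0.05, reject H0; the data support H1.

-2.765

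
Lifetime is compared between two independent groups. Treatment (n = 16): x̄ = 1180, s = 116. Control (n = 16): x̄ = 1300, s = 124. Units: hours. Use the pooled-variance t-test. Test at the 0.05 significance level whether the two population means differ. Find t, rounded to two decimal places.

Let group 1 = treatment, group 2 = control. H0: μ_1 = μ_2; H1: μ_1 ≠ μ_2 (two-sample pooled-variance t-test, two-sided).
s_p² = [(16−1)·116² + (16−1)·124²]/(16+16−2) = 14416
t = (1180 − 1300)/√[14416·(1/16 + 1/16)] = -2.83
df = n₁ + n₂ − 2 = 30
Two-sided p-value ≈ 0.008
Since p ≈ 0.008 < α = 0.05, reject H0; the data support H1.

-2.83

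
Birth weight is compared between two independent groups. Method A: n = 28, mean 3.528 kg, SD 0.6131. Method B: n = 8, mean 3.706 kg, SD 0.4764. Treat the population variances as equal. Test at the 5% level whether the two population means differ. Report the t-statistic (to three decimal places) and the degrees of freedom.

t = -0.756, df = 34

Let group 1 = method A, group 2 = method B. H0: μ_1 = μ_2; H1: μ_1 ≠ μ_2 (two-sample pooled-variance t-test, two-sided).
s_p² = [(28−1)·0.6131² + (8−1)·0.4764²]/(28+8−2) = 0.345229
t = (3.528 − 3.706)/√[0.345229·(1/28 + 1/8)] = -0.756
df = n₁ + n₂ − 2 = 34
Two-sided p-value ≈ 0.455
Since p ≈ 0.455 > α = 0.05, fail to reject H0; the evidence is not statistically significant.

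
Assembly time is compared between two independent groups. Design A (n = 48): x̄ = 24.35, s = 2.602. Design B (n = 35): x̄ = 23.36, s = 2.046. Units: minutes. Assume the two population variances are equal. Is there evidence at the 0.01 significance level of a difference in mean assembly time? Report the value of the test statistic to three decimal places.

Let group 1 = design A, group 2 = design B. H0: μ_1 = μ_2; H1: μ_1 ≠ μ_2 (two-sample pooled-variance t-test, two-sided).
s_p² = [(48−1)·2.602² + (35−1)·2.046²]/(48+35−2) = 5.68564
t = (24.35 − 23.36)/√[5.68564·(1/48 + 1/35)] = 1.868
df = n₁ + n₂ − 2 = 81
Two-sided p-value ≈ 0.065
Since p ≈ 0.065 > α = 0.01, fail to reject H0; the evidence is not statistically significant.

1.868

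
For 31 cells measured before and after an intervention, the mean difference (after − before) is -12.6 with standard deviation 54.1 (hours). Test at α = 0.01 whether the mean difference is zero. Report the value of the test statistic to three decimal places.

-1.297

H0: μ_d = 0; H1: μ_d ≠ 0 (paired t-test on the differences, two-sided).
t = d̄/(s_d/√n) = -12.6/(54.1/√31) = -1.297
df = n − 1 = 30
Two-sided p-value ≈ 0.205
Since p ≈ 0.205 > α = 0.01, fail to reject H0; the data do not provide sufficient evidence against H0.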